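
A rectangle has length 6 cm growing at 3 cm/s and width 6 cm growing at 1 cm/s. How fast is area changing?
24 cm²/s

A = lw
dA/dt = w·dl/dt + l·dw/dt = 6·3 + 6·1 = 24 cm²/s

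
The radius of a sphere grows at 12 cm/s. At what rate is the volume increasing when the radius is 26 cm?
32448π cm³/s

V = (4/3)πr³
dV/dt = dV/dr · dr/dt = 4πr² · 12
At r = 26: dV/dt = 32448π cm³/s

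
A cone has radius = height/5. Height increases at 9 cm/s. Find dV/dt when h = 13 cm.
1521π/25 cm³/s

V = (1/3)π(h/5)²h = πh³/75
dV/dt = πh²/25 · 9
At h = 13: dV/dt = 1521π/25 cm³/s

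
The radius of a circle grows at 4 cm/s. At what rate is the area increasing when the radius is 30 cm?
240π cm²/s

A = πr²
dA/dt = 2πr · dr/dt = 2π(30)(4) = 240π cm²/s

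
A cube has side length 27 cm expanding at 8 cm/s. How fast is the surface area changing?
2592 cm²/s

A = 6s²
dA/dt = 12s · ds/dt = 12·27·8 = 2592 cm²/s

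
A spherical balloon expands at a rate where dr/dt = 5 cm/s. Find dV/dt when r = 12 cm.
2880π cm³/s

V = (4/3)πr³
dV/dt = dV/dr · dr/dt = 4πr² · 5
At r = 12: dV/dt = 2880π cm³/s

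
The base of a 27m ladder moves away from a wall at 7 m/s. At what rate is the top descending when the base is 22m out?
22√5/5 ≈ 9.839 m/s

x² + y² = 27²
2x·dx/dt + 2y·dy/dt = 0
dy/dt = -x/y · dx/dt = -22/(7√5) · 7 = -22√5/5 m/s
The top is descending at 22√5/5 ≈ 9.839 m/s.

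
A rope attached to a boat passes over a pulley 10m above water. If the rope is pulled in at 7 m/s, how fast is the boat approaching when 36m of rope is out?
126√299/299 ≈ 7.287 m/s

rope² = x² + 10²
x = √(36² - 10²) = 2√299
dx/dt = (rope/x) · d(rope)/dt = (36/(2√299)) · (-7) = -126√299/299 m/s
The boat approaches at 126√299/299 ≈ 7.287 m/s.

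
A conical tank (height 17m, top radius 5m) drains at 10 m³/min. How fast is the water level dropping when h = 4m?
289/(40π) ≈ 2.3 m/min

r/h = 5/17, so r = (5/17)h
V = (1/3)πr²h = (1/3)π((5/17)h)²h = (25/867)πh³
dV/dh = (25/289)πh²
dh/dt = (dV/dt)/(dV/dh) = -10/((25/289)π·4²) = -289/(40π) m/min
The level is dropping at 289/(40π) ≈ 2.3 m/min.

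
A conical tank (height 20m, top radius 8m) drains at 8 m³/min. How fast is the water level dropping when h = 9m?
50/(81π) ≈ 0.1965 m/min

r/h = 8/20, so r = (2/5)h
V = (1/3)πr²h = (1/3)π((2/5)h)²h = (4/75)πh³
dV/dh = (4/25)πh²
dh/dt = (dV/dt)/(dV/dh) = -8/((4/25)π·9²) = -50/(81π) m/min
The level is dropping at 50/(81π) ≈ 0.1965 m/min.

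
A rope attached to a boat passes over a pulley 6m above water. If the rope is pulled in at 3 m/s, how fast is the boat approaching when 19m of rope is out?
57√13/65 ≈ 3.162 m/s

rope² = x² + 6²
x = √(19² - 6²) = 5√13
dx/dt = (rope/x) · d(rope)/dt = (19/(5√13)) · (-3) = -57√13/65 m/s
The boat approaches at 57√13/65 ≈ 3.162 m/s.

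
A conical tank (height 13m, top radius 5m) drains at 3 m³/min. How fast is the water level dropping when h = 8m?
507/(1600π) ≈ 0.1009 m/min

r/h = 5/13, so r = (5/13)h
V = (1/3)πr²h = (1/3)π((5/13)h)²h = (25/507)πh³
dV/dh = (25/169)πh²
dh/dt = (dV/dt)/(dV/dh) = -3/((25/169)π·8²) = -507/(1600π) m/min
The level is dropping at 507/(1600π) ≈ 0.1009 m/min.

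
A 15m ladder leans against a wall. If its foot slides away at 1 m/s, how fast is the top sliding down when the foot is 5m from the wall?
√2/4 ≈ 0.3536 m/s

x² + y² = 15²
2x·dx/dt + 2y·dy/dt = 0
dy/dt = -x/y · dx/dt = -5/(10√2) · 1 = -√2/4 m/s
The top is descending at √2/4 ≈ 0.3536 m/s.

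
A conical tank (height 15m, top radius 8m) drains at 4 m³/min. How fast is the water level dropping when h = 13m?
225/(2704π) ≈ 0.02649 m/min

r/h = 8/15, so r = (8/15)h
V = (1/3)πr²h = (1/3)π((8/15)h)²h = (64/675)πh³
dV/dh = (64/225)πh²
dh/dt = (dV/dt)/(dV/dh) = -4/((64/225)π·13²) = -225/(2704π) m/min
The level is dropping at 225/(2704π) ≈ 0.02649 m/min.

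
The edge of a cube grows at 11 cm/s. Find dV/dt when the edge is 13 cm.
5577 cm³/s

V = s³
dV/dt = 3s² · ds/dt = 3·13²·11 = 5577 cm³/s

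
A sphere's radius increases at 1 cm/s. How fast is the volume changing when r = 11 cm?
484π cm³/s

V = (4/3)πr³
dV/dt = dV/dr · dr/dt = 4πr² · 1
At r = 11: dV/dt = 484π cm³/s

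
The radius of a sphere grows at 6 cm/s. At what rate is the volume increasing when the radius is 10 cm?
2400π cm³/s

V = (4/3)πr³
dV/dt = dV/dr · dr/dt = 4πr² · 6
At r = 10: dV/dt = 2400π cm³/s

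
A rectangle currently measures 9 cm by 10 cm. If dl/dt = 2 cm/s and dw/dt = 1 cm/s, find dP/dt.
6 cm/s

P = 2(l + w)
dP/dt = 2(dl/dt + dw/dt) = 2(2 + 1) = 6 cm/s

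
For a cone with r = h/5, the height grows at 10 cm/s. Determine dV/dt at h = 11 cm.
242π/5 cm³/s

V = (1/3)π(h/5)²h = πh³/75
dV/dt = πh²/25 · 10
At h = 11: dV/dt = 242π/5 cm³/s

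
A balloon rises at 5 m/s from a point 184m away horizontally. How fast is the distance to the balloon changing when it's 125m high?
625√49481/49481 ≈ 2.81 m/s

z² = 184² + y²
z = √(184² + 125²) = √49481
dz/dt = y/z · dy/dt = 125/√49481 · 5 = 625√49481/49481 ≈ 2.81 m/s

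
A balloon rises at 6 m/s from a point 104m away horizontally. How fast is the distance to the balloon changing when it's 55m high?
330√13841/13841 ≈ 2.805 m/s

z² = 104² + y²
z = √(104² + 55²) = √13841
dz/dt = y/z · dy/dt = 55/√13841 · 6 = 330√13841/13841 ≈ 2.805 m/s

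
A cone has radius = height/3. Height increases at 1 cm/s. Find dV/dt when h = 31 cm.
961π/9 cm³/s

V = (1/3)π(h/3)²h = πh³/27
dV/dt = πh²/9 · 1
At h = 31: dV/dt = 961π/9 cm³/s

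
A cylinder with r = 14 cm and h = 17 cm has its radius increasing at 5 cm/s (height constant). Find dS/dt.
450π cm²/s

S = 2πrh + 2πr² (lateral + bases)
dS/dt = (2πh + 4πr)·dr/dt = (2π·17 + 4π·14)·5
= 450π cm²/s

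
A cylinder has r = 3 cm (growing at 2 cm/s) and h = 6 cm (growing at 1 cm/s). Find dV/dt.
81π cm³/s

V = πr²h
dV/dt = 2πrh·dr/dt + πr²·dh/dt
= 2π(3)(6)(2) + π(3)²(1)
= 81π cm³/s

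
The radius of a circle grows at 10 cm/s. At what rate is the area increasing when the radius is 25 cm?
500π cm²/s

A = πr²
dA/dt = 2πr · dr/dt = 2π(25)(10) = 500π cm²/s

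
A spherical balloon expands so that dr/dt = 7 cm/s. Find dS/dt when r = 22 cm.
1232π cm²/s

S = 4πr²
dS/dt = dS/dr · dr/dt = 8πr · 7
At r = 22: dS/dt = 1232π cm²/s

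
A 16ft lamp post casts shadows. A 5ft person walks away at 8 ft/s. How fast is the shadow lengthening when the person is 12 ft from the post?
40/11 ft/s

By similar triangles: 16/(x+s) = 5/s
Solving: s = 5x/11
ds/dt = 5/11 · dx/dt = 5/11 · 8 = 40/11 ft/s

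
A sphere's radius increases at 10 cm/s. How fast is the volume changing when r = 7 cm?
1960π cm³/s

V = (4/3)πr³
dV/dt = dV/dr · dr/dt = 4πr² · 10
At r = 7: dV/dt = 1960π cm³/s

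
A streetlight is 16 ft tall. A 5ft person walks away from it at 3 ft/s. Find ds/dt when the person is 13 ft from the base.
15/11 ft/s

By similar triangles: 16/(x+s) = 5/s
Solving: s = 5x/11
ds/dt = 5/11 · dx/dt = 5/11 · 3 = 15/11 ft/s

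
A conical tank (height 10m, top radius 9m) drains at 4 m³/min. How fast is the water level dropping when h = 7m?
400/(3969π) ≈ 0.03208 m/min

r/h = 9/10, so r = (9/10)h
V = (1/3)πr²h = (1/3)π((9/10)h)²h = (27/100)πh³
dV/dh = (81/100)πh²
dh/dt = (dV/dt)/(dV/dh) = -4/((81/100)π·7²) = -400/(3969π) m/min
The level is dropping at 400/(3969π) ≈ 0.03208 m/min.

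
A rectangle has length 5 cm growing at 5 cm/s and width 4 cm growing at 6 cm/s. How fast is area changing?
50 cm²/s

A = lw
dA/dt = w·dl/dt + l·dw/dt = 4·5 + 5·6 = 50 cm²/s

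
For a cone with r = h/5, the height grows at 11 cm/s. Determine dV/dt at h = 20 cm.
176π cm³/s

V = (1/3)π(h/5)²h = πh³/75
dV/dt = πh²/25 · 11
At h = 20: dV/dt = 176π cm³/s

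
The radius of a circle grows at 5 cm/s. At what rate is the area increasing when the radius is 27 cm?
270π cm²/s

A = πr²
dA/dt = 2πr · dr/dt = 2π(27)(5) = 270π cm²/s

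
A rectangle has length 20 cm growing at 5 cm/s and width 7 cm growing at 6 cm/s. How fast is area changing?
155 cm²/s

A = lw
dA/dt = w·dl/dt + l·dw/dt = 7·5 + 20·6 = 155 cm²/s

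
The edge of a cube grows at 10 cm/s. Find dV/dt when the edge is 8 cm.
1920 cm³/s

V = s³
dV/dt = 3s² · ds/dt = 3·8²·10 = 1920 cm³/s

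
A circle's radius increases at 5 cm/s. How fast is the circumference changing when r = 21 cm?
10π cm/s

C = 2πr
dC/dt = 2π · dr/dt = 2π · 5 = 10π cm/s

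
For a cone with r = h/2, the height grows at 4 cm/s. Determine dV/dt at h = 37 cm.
1369π cm³/s

V = (1/3)π(h/2)²h = πh³/12
dV/dt = πh²/4 · 4
At h = 37: dV/dt = 1369π cm³/s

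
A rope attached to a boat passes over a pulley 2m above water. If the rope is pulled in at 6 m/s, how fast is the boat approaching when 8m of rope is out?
8√15/5 ≈ 6.197 m/s

rope² = x² + 2²
x = √(8² - 2²) = 2√15
dx/dt = (rope/x) · d(rope)/dt = (8/(2√15)) · (-6) = -8√15/5 m/s
The boat approaches at 8√15/5 ≈ 6.197 m/s.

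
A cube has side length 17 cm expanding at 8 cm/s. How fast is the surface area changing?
1632 cm²/s

A = 6s²
dA/dt = 12s · ds/dt = 12·17·8 = 1632 cm²/s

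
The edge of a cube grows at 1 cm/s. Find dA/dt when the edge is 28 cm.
336 cm²/s

A = 6s²
dA/dt = 12s · ds/dt = 12·28·1 = 336 cm²/s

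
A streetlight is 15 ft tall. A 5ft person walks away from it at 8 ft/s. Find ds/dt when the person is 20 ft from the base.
4 ft/s

By similar triangles: 15/(x+s) = 5/s
Solving: s = 5x/10
ds/dt = 5/10 · dx/dt = 1/2 · 8 = 4 ft/s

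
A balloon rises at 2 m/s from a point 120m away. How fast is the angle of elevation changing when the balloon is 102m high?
0.009676 rad/s

tan(θ) = y/120
sec²(θ) · dθ/dt = (1/120) · dy/dt
dθ/dt = cos²(θ)/120 · 2 = 120/(120² + 102²) · 2
dθ/dt = 0.009676 rad/s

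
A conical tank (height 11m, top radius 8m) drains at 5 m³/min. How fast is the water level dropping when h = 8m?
605/(4096π) ≈ 0.04702 m/min

r/h = 8/11, so r = (8/11)h
V = (1/3)πr²h = (1/3)π((8/11)h)²h = (64/363)πh³
dV/dh = (64/121)πh²
dh/dt = (dV/dt)/(dV/dh) = -5/((64/121)π·8²) = -605/(4096π) m/min
The level is dropping at 605/(4096π) ≈ 0.04702 m/min.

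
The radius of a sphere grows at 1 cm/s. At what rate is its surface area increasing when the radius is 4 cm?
32π cm²/s

S = 4πr²
dS/dt = dS/dr · dr/dt = 8πr · 1
At r = 4: dS/dt = 32π cm²/s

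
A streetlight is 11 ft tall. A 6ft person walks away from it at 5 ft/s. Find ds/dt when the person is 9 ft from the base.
6 ft/s

By similar triangles: 11/(x+s) = 6/s
Solving: s = 6x/5
ds/dt = 6/5 · dx/dt = 6/5 · 5 = 6 ft/s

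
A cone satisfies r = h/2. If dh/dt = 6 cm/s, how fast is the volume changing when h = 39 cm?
4563π/2 cm³/s

V = (1/3)π(h/2)²h = πh³/12
dV/dt = πh²/4 · 6
At h = 39: dV/dt = 4563π/2 cm³/s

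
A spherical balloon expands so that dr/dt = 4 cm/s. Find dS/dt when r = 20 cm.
640π cm²/s

S = 4πr²
dS/dt = dS/dr · dr/dt = 8πr · 4
At r = 20: dS/dt = 640π cm²/s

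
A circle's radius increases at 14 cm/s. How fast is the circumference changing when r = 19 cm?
28π cm/s

C = 2πr
dC/dt = 2π · dr/dt = 2π · 14 = 28π cm/s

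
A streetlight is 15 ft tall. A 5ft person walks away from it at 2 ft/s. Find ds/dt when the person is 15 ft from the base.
1 ft/s

By similar triangles: 15/(x+s) = 5/s
Solving: s = 5x/10
ds/dt = 5/10 · dx/dt = 1/2 · 2 = 1 ft/s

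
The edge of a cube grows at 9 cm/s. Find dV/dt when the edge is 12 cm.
3888 cm³/s

V = s³
dV/dt = 3s² · ds/dt = 3·12²·9 = 3888 cm³/s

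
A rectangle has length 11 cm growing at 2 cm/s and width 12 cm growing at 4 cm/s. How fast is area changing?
68 cm²/s

A = lw
dA/dt = w·dl/dt + l·dw/dt = 12·2 + 11·4 = 68 cm²/s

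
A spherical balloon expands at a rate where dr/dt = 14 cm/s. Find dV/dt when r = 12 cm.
8064π cm³/s

V = (4/3)πr³
dV/dt = dV/dr · dr/dt = 4πr² · 14
At r = 12: dV/dt = 8064π cm³/s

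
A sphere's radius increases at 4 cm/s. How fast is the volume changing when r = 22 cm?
7744π cm³/s

V = (4/3)πr³
dV/dt = dV/dr · dr/dt = 4πr² · 4
At r = 22: dV/dt = 7744π cm³/s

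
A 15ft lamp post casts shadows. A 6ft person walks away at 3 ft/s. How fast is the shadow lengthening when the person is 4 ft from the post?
2 ft/s

By similar triangles: 15/(x+s) = 6/s
Solving: s = 6x/9
ds/dt = 6/9 · dx/dt = 2/3 · 3 = 2 ft/s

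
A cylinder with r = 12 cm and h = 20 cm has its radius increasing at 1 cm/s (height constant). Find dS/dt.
88π cm²/s

S = 2πrh + 2πr² (lateral + bases)
dS/dt = (2πh + 4πr)·dr/dt = (2π·20 + 4π·12)·1
= 88π cm²/s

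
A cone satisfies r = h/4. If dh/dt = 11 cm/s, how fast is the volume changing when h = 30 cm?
2475π/4 cm³/s

V = (1/3)π(h/4)²h = πh³/48
dV/dt = πh²/16 · 11
At h = 30: dV/dt = 2475π/4 cm³/s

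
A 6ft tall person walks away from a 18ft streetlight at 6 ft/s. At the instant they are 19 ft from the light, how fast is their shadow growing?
3 ft/s

By similar triangles: 18/(x+s) = 6/s
Solving: s = 6x/12
ds/dt = 6/12 · dx/dt = 1/2 · 6 = 3 ft/s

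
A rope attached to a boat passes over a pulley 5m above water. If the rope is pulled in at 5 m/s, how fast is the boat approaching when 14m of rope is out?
70√19/57 ≈ 5.353 m/s

rope² = x² + 5²
x = √(14² - 5²) = 3√19
dx/dt = (rope/x) · d(rope)/dt = (14/(3√19)) · (-5) = -70√19/57 m/s
The boat approaches at 70√19/57 ≈ 5.353 m/s.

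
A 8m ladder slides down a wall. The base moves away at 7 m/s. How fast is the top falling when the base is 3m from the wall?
21√55/55 ≈ 2.832 m/s

x² + y² = 8²
2x·dx/dt + 2y·dy/dt = 0
dy/dt = -x/y · dx/dt = -3/√55 · 7 = -21√55/55 m/s
The top is descending at 21√55/55 ≈ 2.832 m/s.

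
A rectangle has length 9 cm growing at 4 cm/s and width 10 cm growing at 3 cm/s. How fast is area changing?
67 cm²/s

A = lw
dA/dt = w·dl/dt + l·dw/dt = 10·4 + 9·3 = 67 cm²/s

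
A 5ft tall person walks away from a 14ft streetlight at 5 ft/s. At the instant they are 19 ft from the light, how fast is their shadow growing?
25/9 ft/s

By similar triangles: 14/(x+s) = 5/s
Solving: s = 5x/9
ds/dt = 5/9 · dx/dt = 5/9 · 5 = 25/9 ft/s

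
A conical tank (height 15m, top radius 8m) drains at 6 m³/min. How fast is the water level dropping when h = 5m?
27/(32π) ≈ 0.2686 m/min

r/h = 8/15, so r = (8/15)h
V = (1/3)πr²h = (1/3)π((8/15)h)²h = (64/675)πh³
dV/dh = (64/225)πh²
dh/dt = (dV/dt)/(dV/dh) = -6/((64/225)π·5²) = -27/(32π) m/min
The level is dropping at 27/(32π) ≈ 0.2686 m/min.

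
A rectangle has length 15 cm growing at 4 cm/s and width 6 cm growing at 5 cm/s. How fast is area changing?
99 cm²/s

A = lw
dA/dt = w·dl/dt + l·dw/dt = 6·4 + 15·5 = 99 cm²/s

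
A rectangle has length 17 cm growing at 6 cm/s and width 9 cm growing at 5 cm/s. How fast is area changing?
139 cm²/s

A = lw
dA/dt = w·dl/dt + l·dw/dt = 9·6 + 17·5 = 139 cm²/s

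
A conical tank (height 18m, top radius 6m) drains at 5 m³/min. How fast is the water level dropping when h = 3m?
5/π ≈ 1.592 m/min

r/h = 6/18, so r = (1/3)h
V = (1/3)πr²h = (1/3)π((1/3)h)²h = (1/27)πh³
dV/dh = (1/9)πh²
dh/dt = (dV/dt)/(dV/dh) = -5/((1/9)π·3²) = -5/π m/min
The level is dropping at 5/π ≈ 1.592 m/min.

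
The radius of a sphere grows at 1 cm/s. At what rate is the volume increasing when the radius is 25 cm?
2500π cm³/s

V = (4/3)πr³
dV/dt = dV/dr · dr/dt = 4πr² · 1
At r = 25: dV/dt = 2500π cm³/s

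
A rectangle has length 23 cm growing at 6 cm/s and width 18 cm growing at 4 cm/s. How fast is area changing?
200 cm²/s

A = lw
dA/dt = w·dl/dt + l·dw/dt = 18·6 + 23·4 = 200 cm²/s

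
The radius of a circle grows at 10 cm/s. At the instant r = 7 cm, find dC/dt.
20π cm/s

C = 2πr
dC/dt = 2π · dr/dt = 2π · 10 = 20π cm/s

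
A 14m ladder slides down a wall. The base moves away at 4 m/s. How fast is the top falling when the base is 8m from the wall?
16√33/33 ≈ 2.785 m/s

x² + y² = 14²
2x·dx/dt + 2y·dy/dt = 0
dy/dt = -x/y · dx/dt = -8/(2√33) · 4 = -16√33/33 m/s
The top is descending at 16√33/33 ≈ 2.785 m/s.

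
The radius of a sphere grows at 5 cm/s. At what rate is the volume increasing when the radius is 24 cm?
11520π cm³/s

V = (4/3)πr³
dV/dt = dV/dr · dr/dt = 4πr² · 5
At r = 24: dV/dt = 11520π cm³/s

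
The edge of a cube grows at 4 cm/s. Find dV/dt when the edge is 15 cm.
2700 cm³/s

V = s³
dV/dt = 3s² · ds/dt = 3·15²·4 = 2700 cm³/s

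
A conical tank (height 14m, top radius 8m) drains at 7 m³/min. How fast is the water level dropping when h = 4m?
343/(256π) ≈ 0.4265 m/min

r/h = 8/14, so r = (4/7)h
V = (1/3)πr²h = (1/3)π((4/7)h)²h = (16/147)πh³
dV/dh = (16/49)πh²
dh/dt = (dV/dt)/(dV/dh) = -7/((16/49)π·4²) = -343/(256π) m/min
The level is dropping at 343/(256π) ≈ 0.4265 m/min.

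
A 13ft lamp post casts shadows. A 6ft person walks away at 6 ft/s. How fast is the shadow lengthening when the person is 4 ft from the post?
36/7 ft/s

By similar triangles: 13/(x+s) = 6/s
Solving: s = 6x/7
ds/dt = 6/7 · dx/dt = 6/7 · 6 = 36/7 ft/s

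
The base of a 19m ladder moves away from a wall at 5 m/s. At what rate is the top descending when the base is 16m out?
16√105/21 ≈ 7.807 m/s

x² + y² = 19²
2x·dx/dt + 2y·dy/dt = 0
dy/dt = -x/y · dx/dt = -16/√105 · 5 = -16√105/21 m/s
The top is descending at 16√105/21 ≈ 7.807 m/s.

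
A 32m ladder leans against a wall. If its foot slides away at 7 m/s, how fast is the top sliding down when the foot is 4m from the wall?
√7/3 ≈ 0.8819 m/s

x² + y² = 32²
2x·dx/dt + 2y·dy/dt = 0
dy/dt = -x/y · dx/dt = -4/(12√7) · 7 = -√7/3 m/s
The top is descending at √7/3 ≈ 0.8819 m/s.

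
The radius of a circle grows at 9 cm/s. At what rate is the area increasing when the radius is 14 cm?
252π cm²/s

A = πr²
dA/dt = 2πr · dr/dt = 2π(14)(9) = 252π cm²/s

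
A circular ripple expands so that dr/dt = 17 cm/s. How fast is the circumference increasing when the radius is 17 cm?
34π cm/s

C = 2πr
dC/dt = 2π · dr/dt = 2π · 17 = 34π cm/s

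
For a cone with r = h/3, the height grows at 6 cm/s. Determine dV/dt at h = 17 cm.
578π/3 cm³/s

V = (1/3)π(h/3)²h = πh³/27
dV/dt = πh²/9 · 6
At h = 17: dV/dt = 578π/3 cm³/s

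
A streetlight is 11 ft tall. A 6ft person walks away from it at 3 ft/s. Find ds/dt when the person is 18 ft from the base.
18/5 ft/s

By similar triangles: 11/(x+s) = 6/s
Solving: s = 6x/5
ds/dt = 6/5 · dx/dt = 6/5 · 3 = 18/5 ft/s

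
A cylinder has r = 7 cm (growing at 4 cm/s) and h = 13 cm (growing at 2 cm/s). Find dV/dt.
826π cm³/s

V = πr²h
dV/dt = 2πrh·dr/dt + πr²·dh/dt
= 2π(7)(13)(4) + π(7)²(2)
= 826π cm³/s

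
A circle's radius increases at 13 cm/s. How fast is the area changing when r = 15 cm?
390π cm²/s

A = πr²
dA/dt = 2πr · dr/dt = 2π(15)(13) = 390π cm²/s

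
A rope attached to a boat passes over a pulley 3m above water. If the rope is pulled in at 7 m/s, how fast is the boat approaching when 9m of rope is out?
21√2/4 ≈ 7.425 m/s

rope² = x² + 3²
x = √(9² - 3²) = 6√2
dx/dt = (rope/x) · d(rope)/dt = (9/(6√2)) · (-7) = -21√2/4 m/s
The boat approaches at 21√2/4 ≈ 7.425 m/s.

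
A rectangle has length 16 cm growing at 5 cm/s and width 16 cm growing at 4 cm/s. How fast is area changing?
144 cm²/s

A = lw
dA/dt = w·dl/dt + l·dw/dt = 16·5 + 16·4 = 144 cm²/s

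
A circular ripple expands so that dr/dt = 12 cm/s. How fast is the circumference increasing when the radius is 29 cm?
24π cm/s

C = 2πr
dC/dt = 2π · dr/dt = 2π · 12 = 24π cm/s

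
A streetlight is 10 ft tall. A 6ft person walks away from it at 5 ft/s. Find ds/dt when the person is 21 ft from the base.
15/2 ft/s

By similar triangles: 10/(x+s) = 6/s
Solving: s = 6x/4
ds/dt = 6/4 · dx/dt = 3/2 · 5 = 15/2 ft/s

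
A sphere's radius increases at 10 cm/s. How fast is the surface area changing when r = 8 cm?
640π cm²/s

S = 4πr²
dS/dt = dS/dr · dr/dt = 8πr · 10
At r = 8: dS/dt = 640π cm²/s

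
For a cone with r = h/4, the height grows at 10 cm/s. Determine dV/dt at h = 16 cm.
160π cm³/s

V = (1/3)π(h/4)²h = πh³/48
dV/dt = πh²/16 · 10
At h = 16: dV/dt = 160π cm³/s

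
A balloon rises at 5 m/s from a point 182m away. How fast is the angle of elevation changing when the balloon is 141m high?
0.017168 rad/s

tan(θ) = y/182
sec²(θ) · dθ/dt = (1/182) · dy/dt
dθ/dt = cos²(θ)/182 · 5 = 182/(182² + 141²) · 5
dθ/dt = 0.017168 rad/s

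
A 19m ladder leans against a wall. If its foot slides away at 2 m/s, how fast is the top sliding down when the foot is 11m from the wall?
11√15/30 ≈ 1.42 m/s

x² + y² = 19²
2x·dx/dt + 2y·dy/dt = 0
dy/dt = -x/y · dx/dt = -11/(4√15) · 2 = -11√15/30 m/s
The top is descending at 11√15/30 ≈ 1.42 m/s.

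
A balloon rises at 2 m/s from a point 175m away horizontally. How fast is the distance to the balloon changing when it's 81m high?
81√37186/18593 ≈ 0.8401 m/s

z² = 175² + y²
z = √(175² + 81²) = √37186
dz/dt = y/z · dy/dt = 81/√37186 · 2 = 81√37186/18593 ≈ 0.8401 m/s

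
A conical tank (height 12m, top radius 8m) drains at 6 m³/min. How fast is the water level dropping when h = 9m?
1/(6π) ≈ 0.05305 m/min

r/h = 8/12, so r = (2/3)h
V = (1/3)πr²h = (1/3)π((2/3)h)²h = (4/27)πh³
dV/dh = (4/9)πh²
dh/dt = (dV/dt)/(dV/dh) = -6/((4/9)π·9²) = -1/(6π) m/min
The level is dropping at 1/(6π) ≈ 0.05305 m/min.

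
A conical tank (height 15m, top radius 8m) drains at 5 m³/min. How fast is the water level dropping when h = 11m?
1125/(7744π) ≈ 0.04624 m/min

r/h = 8/15, so r = (8/15)h
V = (1/3)πr²h = (1/3)π((8/15)h)²h = (64/675)πh³
dV/dh = (64/225)πh²
dh/dt = (dV/dt)/(dV/dh) = -5/((64/225)π·11²) = -1125/(7744π) m/min
The level is dropping at 1125/(7744π) ≈ 0.04624 m/min.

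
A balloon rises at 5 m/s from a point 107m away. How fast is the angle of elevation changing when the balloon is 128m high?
0.019222 rad/s

tan(θ) = y/107
sec²(θ) · dθ/dt = (1/107) · dy/dt
dθ/dt = cos²(θ)/107 · 5 = 107/(107² + 128²) · 5
dθ/dt = 0.019222 rad/s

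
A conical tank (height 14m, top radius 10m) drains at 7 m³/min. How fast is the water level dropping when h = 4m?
343/(400π) ≈ 0.273 m/min

r/h = 10/14, so r = (5/7)h
V = (1/3)πr²h = (1/3)π((5/7)h)²h = (25/147)πh³
dV/dh = (25/49)πh²
dh/dt = (dV/dt)/(dV/dh) = -7/((25/49)π·4²) = -343/(400π) m/min
The level is dropping at 343/(400π) ≈ 0.273 m/min.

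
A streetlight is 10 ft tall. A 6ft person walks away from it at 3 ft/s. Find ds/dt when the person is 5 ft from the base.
9/2 ft/s

By similar triangles: 10/(x+s) = 6/s
Solving: s = 6x/4
ds/dt = 6/4 · dx/dt = 3/2 · 3 = 9/2 ft/s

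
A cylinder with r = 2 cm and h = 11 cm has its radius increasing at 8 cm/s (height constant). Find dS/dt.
240π cm²/s

S = 2πrh + 2πr² (lateral + bases)
dS/dt = (2πh + 4πr)·dr/dt = (2π·11 + 4π·2)·8
= 240π cm²/s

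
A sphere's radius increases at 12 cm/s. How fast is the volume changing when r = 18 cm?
15552π cm³/s

V = (4/3)πr³
dV/dt = dV/dr · dr/dt = 4πr² · 12
At r = 18: dV/dt = 15552π cm³/s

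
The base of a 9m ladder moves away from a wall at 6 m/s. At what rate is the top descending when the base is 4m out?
24√65/65 ≈ 2.977 m/s

x² + y² = 9²
2x·dx/dt + 2y·dy/dt = 0
dy/dt = -x/y · dx/dt = -4/√65 · 6 = -24√65/65 m/s
The top is descending at 24√65/65 ≈ 2.977 m/s.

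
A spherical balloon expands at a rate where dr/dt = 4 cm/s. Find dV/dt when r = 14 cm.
3136π cm³/s

V = (4/3)πr³
dV/dt = dV/dr · dr/dt = 4πr² · 4
At r = 14: dV/dt = 3136π cm³/s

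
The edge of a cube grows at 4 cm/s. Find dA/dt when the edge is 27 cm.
1296 cm²/s

A = 6s²
dA/dt = 12s · ds/dt = 12·27·4 = 1296 cm²/s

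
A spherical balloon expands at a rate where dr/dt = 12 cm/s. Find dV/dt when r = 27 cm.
34992π cm³/s

V = (4/3)πr³
dV/dt = dV/dr · dr/dt = 4πr² · 12
At r = 27: dV/dt = 34992π cm³/s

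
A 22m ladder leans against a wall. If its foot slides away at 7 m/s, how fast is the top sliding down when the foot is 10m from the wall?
35√6/24 ≈ 3.572 m/s

x² + y² = 22²
2x·dx/dt + 2y·dy/dt = 0
dy/dt = -x/y · dx/dt = -10/(8√6) · 7 = -35√6/24 m/s
The top is descending at 35√6/24 ≈ 3.572 m/s.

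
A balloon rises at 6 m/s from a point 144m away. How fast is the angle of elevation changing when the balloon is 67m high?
0.034252 rad/s

tan(θ) = y/144
sec²(θ) · dθ/dt = (1/144) · dy/dt
dθ/dt = cos²(θ)/144 · 6 = 144/(144² + 67²) · 6
dθ/dt = 0.034252 rad/s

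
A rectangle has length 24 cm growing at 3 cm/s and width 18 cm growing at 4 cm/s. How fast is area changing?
150 cm²/s

A = lw
dA/dt = w·dl/dt + l·dw/dt = 18·3 + 24·4 = 150 cm²/s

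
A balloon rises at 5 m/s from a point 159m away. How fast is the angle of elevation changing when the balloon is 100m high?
0.022533 rad/s

tan(θ) = y/159
sec²(θ) · dθ/dt = (1/159) · dy/dt
dθ/dt = cos²(θ)/159 · 5 = 159/(159² + 100²) · 5
dθ/dt = 0.022533 rad/s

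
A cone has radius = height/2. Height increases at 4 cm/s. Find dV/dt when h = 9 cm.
81π cm³/s

V = (1/3)π(h/2)²h = πh³/12
dV/dt = πh²/4 · 4
At h = 9: dV/dt = 81π cm³/s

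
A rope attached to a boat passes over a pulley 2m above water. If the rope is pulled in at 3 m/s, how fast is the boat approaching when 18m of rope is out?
27√5/20 ≈ 3.019 m/s

rope² = x² + 2²
x = √(18² - 2²) = 8√5
dx/dt = (rope/x) · d(rope)/dt = (18/(8√5)) · (-3) = -27√5/20 m/s
The boat approaches at 27√5/20 ≈ 3.019 m/s.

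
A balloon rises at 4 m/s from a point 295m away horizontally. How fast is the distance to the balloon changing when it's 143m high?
286√107474/53737 ≈ 1.745 m/s

z² = 295² + y²
z = √(295² + 143²) = √107474
dz/dt = y/z · dy/dt = 143/√107474 · 4 = 286√107474/53737 ≈ 1.745 m/s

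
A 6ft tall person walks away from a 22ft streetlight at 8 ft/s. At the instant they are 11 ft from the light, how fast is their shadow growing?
3 ft/s

By similar triangles: 22/(x+s) = 6/s
Solving: s = 6x/16
ds/dt = 6/16 · dx/dt = 3/8 · 8 = 3 ft/s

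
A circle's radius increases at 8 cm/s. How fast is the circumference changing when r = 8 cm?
16π cm/s

C = 2πr
dC/dt = 2π · dr/dt = 2π · 8 = 16π cm/s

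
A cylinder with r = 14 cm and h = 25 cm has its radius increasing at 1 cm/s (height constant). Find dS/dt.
106π cm²/s

S = 2πrh + 2πr² (lateral + bases)
dS/dt = (2πh + 4πr)·dr/dt = (2π·25 + 4π·14)·1
= 106π cm²/s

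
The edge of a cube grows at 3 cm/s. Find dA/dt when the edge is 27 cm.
972 cm²/s

A = 6s²
dA/dt = 12s · ds/dt = 12·27·3 = 972 cm²/s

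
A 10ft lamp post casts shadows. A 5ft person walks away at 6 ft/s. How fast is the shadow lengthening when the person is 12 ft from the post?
6 ft/s

By similar triangles: 10/(x+s) = 5/s
Solving: s = 5x/5
ds/dt = 5/5 · dx/dt = 1 · 6 = 6 ft/s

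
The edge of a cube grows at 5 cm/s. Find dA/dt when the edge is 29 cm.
1740 cm²/s

A = 6s²
dA/dt = 12s · ds/dt = 12·29·5 = 1740 cm²/s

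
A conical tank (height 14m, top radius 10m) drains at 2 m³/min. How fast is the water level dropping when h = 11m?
98/(3025π) ≈ 0.01031 m/min

r/h = 10/14, so r = (5/7)h
V = (1/3)πr²h = (1/3)π((5/7)h)²h = (25/147)πh³
dV/dh = (25/49)πh²
dh/dt = (dV/dt)/(dV/dh) = -2/((25/49)π·11²) = -98/(3025π) m/min
The level is dropping at 98/(3025π) ≈ 0.01031 m/min.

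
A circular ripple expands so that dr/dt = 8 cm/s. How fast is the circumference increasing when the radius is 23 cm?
16π cm/s

C = 2πr
dC/dt = 2π · dr/dt = 2π · 8 = 16π cm/s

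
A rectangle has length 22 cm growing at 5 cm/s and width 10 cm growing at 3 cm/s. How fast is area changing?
116 cm²/s

A = lw
dA/dt = w·dl/dt + l·dw/dt = 10·5 + 22·3 = 116 cm²/s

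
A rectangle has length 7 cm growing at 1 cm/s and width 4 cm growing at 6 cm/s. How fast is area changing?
46 cm²/s

A = lw
dA/dt = w·dl/dt + l·dw/dt = 4·1 + 7·6 = 46 cm²/s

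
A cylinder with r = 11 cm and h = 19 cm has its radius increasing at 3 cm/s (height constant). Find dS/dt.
246π cm²/s

S = 2πrh + 2πr² (lateral + bases)
dS/dt = (2πh + 4πr)·dr/dt = (2π·19 + 4π·11)·3
= 246π cm²/s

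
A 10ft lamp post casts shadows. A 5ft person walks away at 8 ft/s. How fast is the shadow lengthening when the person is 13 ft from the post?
8 ft/s

By similar triangles: 10/(x+s) = 5/s
Solving: s = 5x/5
ds/dt = 5/5 · dx/dt = 1 · 8 = 8 ft/s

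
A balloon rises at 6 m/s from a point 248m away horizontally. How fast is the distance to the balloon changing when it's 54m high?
162√16105/16105 ≈ 1.277 m/s

z² = 248² + y²
z = √(248² + 54²) = 2√16105
dz/dt = y/z · dy/dt = 54/(2√16105) · 6 = 162√16105/16105 ≈ 1.277 m/s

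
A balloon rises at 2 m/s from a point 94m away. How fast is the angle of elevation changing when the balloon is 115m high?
0.008522 rad/s

tan(θ) = y/94
sec²(θ) · dθ/dt = (1/94) · dy/dt
dθ/dt = cos²(θ)/94 · 2 = 94/(94² + 115²) · 2
dθ/dt = 0.008522 rad/s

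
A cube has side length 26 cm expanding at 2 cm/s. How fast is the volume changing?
4056 cm³/s

V = s³
dV/dt = 3s² · ds/dt = 3·26²·2 = 4056 cm³/s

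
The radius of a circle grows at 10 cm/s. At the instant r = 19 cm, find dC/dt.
20π cm/s

C = 2πr
dC/dt = 2π · dr/dt = 2π · 10 = 20π cm/s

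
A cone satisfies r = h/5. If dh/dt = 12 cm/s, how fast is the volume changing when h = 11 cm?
1452π/25 cm³/s

V = (1/3)π(h/5)²h = πh³/75
dV/dt = πh²/25 · 12
At h = 11: dV/dt = 1452π/25 cm³/s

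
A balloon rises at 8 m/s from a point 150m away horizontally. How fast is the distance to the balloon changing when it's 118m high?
236√9106/4553 ≈ 4.946 m/s

z² = 150² + y²
z = √(150² + 118²) = 2√9106
dz/dt = y/z · dy/dt = 118/(2√9106) · 8 = 236√9106/4553 ≈ 4.946 m/s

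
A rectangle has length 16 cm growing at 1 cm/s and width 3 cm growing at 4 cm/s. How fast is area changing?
67 cm²/s

A = lw
dA/dt = w·dl/dt + l·dw/dt = 3·1 + 16·4 = 67 cm²/s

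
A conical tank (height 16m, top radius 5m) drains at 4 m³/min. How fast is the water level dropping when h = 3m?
1024/(225π) ≈ 1.449 m/min

r/h = 5/16, so r = (5/16)h
V = (1/3)πr²h = (1/3)π((5/16)h)²h = (25/768)πh³
dV/dh = (25/256)πh²
dh/dt = (dV/dt)/(dV/dh) = -4/((25/256)π·3²) = -1024/(225π) m/min
The level is dropping at 1024/(225π) ≈ 1.449 m/min.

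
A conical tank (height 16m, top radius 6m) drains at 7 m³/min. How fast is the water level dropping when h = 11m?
448/(1089π) ≈ 0.1309 m/min

r/h = 6/16, so r = (3/8)h
V = (1/3)πr²h = (1/3)π((3/8)h)²h = (3/64)πh³
dV/dh = (9/64)πh²
dh/dt = (dV/dt)/(dV/dh) = -7/((9/64)π·11²) = -448/(1089π) m/min
The level is dropping at 448/(1089π) ≈ 0.1309 m/min.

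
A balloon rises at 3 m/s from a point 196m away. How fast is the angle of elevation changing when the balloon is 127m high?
0.01078 rad/s

tan(θ) = y/196
sec²(θ) · dθ/dt = (1/196) · dy/dt
dθ/dt = cos²(θ)/196 · 3 = 196/(196² + 127²) · 3
dθ/dt = 0.01078 rad/s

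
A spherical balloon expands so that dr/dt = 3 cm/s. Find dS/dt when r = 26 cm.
624π cm²/s

S = 4πr²
dS/dt = dS/dr · dr/dt = 8πr · 3
At r = 26: dS/dt = 624π cm²/s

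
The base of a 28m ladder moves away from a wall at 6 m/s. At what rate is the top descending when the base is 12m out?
9√10/10 ≈ 2.846 m/s

x² + y² = 28²
2x·dx/dt + 2y·dy/dt = 0
dy/dt = -x/y · dx/dt = -12/(8√10) · 6 = -9√10/10 m/s
The top is descending at 9√10/10 ≈ 2.846 m/s.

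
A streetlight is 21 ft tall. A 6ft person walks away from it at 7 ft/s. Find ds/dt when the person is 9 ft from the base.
14/5 ft/s

By similar triangles: 21/(x+s) = 6/s
Solving: s = 6x/15
ds/dt = 6/15 · dx/dt = 2/5 · 7 = 14/5 ft/s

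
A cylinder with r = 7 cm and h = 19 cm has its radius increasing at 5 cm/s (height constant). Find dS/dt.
330π cm²/s

S = 2πrh + 2πr² (lateral + bases)
dS/dt = (2πh + 4πr)·dr/dt = (2π·19 + 4π·7)·5
= 330π cm²/s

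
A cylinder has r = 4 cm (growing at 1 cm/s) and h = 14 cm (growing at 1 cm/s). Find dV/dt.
128π cm³/s

V = πr²h
dV/dt = 2πrh·dr/dt + πr²·dh/dt
= 2π(4)(14)(1) + π(4)²(1)
= 128π cm³/s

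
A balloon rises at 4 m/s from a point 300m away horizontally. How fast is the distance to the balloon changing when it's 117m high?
156√11521/11521 ≈ 1.453 m/s

z² = 300² + y²
z = √(300² + 117²) = 3√11521
dz/dt = y/z · dy/dt = 117/(3√11521) · 4 = 156√11521/11521 ≈ 1.453 m/s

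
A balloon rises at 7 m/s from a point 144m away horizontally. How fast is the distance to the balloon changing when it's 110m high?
385√8209/8209 ≈ 4.249 m/s

z² = 144² + y²
z = √(144² + 110²) = 2√8209
dz/dt = y/z · dy/dt = 110/(2√8209) · 7 = 385√8209/8209 ≈ 4.249 m/s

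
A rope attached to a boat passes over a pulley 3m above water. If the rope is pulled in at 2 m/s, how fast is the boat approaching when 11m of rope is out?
11√7/14 ≈ 2.079 m/s

rope² = x² + 3²
x = √(11² - 3²) = 4√7
dx/dt = (rope/x) · d(rope)/dt = (11/(4√7)) · (-2) = -11√7/14 m/s
The boat approaches at 11√7/14 ≈ 2.079 m/s.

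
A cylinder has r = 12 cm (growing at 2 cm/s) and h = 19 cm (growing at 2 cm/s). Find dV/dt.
1200π cm³/s

V = πr²h
dV/dt = 2πrh·dr/dt + πr²·dh/dt
= 2π(12)(19)(2) + π(12)²(2)
= 1200π cm³/s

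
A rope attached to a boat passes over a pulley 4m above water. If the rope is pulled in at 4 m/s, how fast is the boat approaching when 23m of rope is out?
92√57/171 ≈ 4.062 m/s

rope² = x² + 4²
x = √(23² - 4²) = 3√57
dx/dt = (rope/x) · d(rope)/dt = (23/(3√57)) · (-4) = -92√57/171 m/s
The boat approaches at 92√57/171 ≈ 4.062 m/s.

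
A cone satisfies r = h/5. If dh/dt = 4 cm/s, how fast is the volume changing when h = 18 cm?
1296π/25 cm³/s

V = (1/3)π(h/5)²h = πh³/75
dV/dt = πh²/25 · 4
At h = 18: dV/dt = 1296π/25 cm³/s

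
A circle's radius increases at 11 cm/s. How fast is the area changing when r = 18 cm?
396π cm²/s

A = πr²
dA/dt = 2πr · dr/dt = 2π(18)(11) = 396π cm²/s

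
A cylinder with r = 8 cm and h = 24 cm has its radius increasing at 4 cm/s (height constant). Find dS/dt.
320π cm²/s

S = 2πrh + 2πr² (lateral + bases)
dS/dt = (2πh + 4πr)·dr/dt = (2π·24 + 4π·8)·4
= 320π cm²/s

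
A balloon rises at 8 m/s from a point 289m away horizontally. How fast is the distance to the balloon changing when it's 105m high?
420√94546/47273 ≈ 2.732 m/s

z² = 289² + y²
z = √(289² + 105²) = √94546
dz/dt = y/z · dy/dt = 105/√94546 · 8 = 420√94546/47273 ≈ 2.732 m/s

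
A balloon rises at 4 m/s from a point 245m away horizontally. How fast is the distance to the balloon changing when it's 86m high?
344√67421/67421 ≈ 1.325 m/s

z² = 245² + y²
z = √(245² + 86²) = √67421
dz/dt = y/z · dy/dt = 86/√67421 · 4 = 344√67421/67421 ≈ 1.325 m/s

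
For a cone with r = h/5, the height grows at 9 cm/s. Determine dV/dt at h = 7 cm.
441π/25 cm³/s

V = (1/3)π(h/5)²h = πh³/75
dV/dt = πh²/25 · 9
At h = 7: dV/dt = 441π/25 cm³/s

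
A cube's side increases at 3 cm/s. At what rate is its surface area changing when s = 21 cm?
756 cm²/s

A = 6s²
dA/dt = 12s · ds/dt = 12·21·3 = 756 cm²/s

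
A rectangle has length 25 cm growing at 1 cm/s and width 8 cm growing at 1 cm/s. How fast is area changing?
33 cm²/s

A = lw
dA/dt = w·dl/dt + l·dw/dt = 8·1 + 25·1 = 33 cm²/s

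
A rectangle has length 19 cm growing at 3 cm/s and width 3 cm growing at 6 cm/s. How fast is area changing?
123 cm²/s

A = lw
dA/dt = w·dl/dt + l·dw/dt = 3·3 + 19·6 = 123 cm²/s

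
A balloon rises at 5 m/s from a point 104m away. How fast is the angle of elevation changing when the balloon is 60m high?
0.036071 rad/s

tan(θ) = y/104
sec²(θ) · dθ/dt = (1/104) · dy/dt
dθ/dt = cos²(θ)/104 · 5 = 104/(104² + 60²) · 5
dθ/dt = 0.036071 rad/s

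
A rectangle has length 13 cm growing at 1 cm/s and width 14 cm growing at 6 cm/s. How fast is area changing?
92 cm²/s

A = lw
dA/dt = w·dl/dt + l·dw/dt = 14·1 + 13·6 = 92 cm²/s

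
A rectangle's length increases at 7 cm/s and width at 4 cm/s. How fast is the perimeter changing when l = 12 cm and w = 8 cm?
22 cm/s

P = 2(l + w)
dP/dt = 2(dl/dt + dw/dt) = 2(7 + 4) = 22 cm/s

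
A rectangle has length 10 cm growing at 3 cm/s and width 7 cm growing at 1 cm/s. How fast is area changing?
31 cm²/s

A = lw
dA/dt = w·dl/dt + l·dw/dt = 7·3 + 10·1 = 31 cm²/s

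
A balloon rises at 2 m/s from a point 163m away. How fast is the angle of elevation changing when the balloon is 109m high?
0.008479 rad/s

tan(θ) = y/163
sec²(θ) · dθ/dt = (1/163) · dy/dt
dθ/dt = cos²(θ)/163 · 2 = 163/(163² + 109²) · 2
dθ/dt = 0.008479 rad/s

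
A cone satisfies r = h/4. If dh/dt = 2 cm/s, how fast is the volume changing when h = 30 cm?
225π/2 cm³/s

V = (1/3)π(h/4)²h = πh³/48
dV/dt = πh²/16 · 2
At h = 30: dV/dt = 225π/2 cm³/s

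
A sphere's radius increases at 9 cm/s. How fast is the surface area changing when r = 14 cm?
1008π cm²/s

S = 4πr²
dS/dt = dS/dr · dr/dt = 8πr · 9
At r = 14: dS/dt = 1008π cm²/s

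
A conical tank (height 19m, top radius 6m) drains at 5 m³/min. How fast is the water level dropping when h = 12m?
1805/(5184π) ≈ 0.1108 m/min

r/h = 6/19, so r = (6/19)h
V = (1/3)πr²h = (1/3)π((6/19)h)²h = (12/361)πh³
dV/dh = (36/361)πh²
dh/dt = (dV/dt)/(dV/dh) = -5/((36/361)π·12²) = -1805/(5184π) m/min
The level is dropping at 1805/(5184π) ≈ 0.1108 m/min.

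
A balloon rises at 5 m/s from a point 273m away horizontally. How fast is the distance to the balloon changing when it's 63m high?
15√178/178 ≈ 1.124 m/s

z² = 273² + y²
z = √(273² + 63²) = 21√178
dz/dt = y/z · dy/dt = 63/(21√178) · 5 = 15√178/178 ≈ 1.124 m/s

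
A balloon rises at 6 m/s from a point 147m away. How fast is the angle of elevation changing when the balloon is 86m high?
0.030409 rad/s

tan(θ) = y/147
sec²(θ) · dθ/dt = (1/147) · dy/dt
dθ/dt = cos²(θ)/147 · 6 = 147/(147² + 86²) · 6
dθ/dt = 0.030409 rad/s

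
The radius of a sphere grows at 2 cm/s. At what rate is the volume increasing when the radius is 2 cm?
32π cm³/s

V = (4/3)πr³
dV/dt = dV/dr · dr/dt = 4πr² · 2
At r = 2: dV/dt = 32π cm³/s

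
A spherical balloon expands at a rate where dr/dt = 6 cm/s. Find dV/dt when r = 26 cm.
16224π cm³/s

V = (4/3)πr³
dV/dt = dV/dr · dr/dt = 4πr² · 6
At r = 26: dV/dt = 16224π cm³/s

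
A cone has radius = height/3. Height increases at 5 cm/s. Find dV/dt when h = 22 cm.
2420π/9 cm³/s

V = (1/3)π(h/3)²h = πh³/27
dV/dt = πh²/9 · 5
At h = 22: dV/dt = 2420π/9 cm³/s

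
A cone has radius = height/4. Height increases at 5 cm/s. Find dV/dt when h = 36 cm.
405π cm³/s

V = (1/3)π(h/4)²h = πh³/48
dV/dt = πh²/16 · 5
At h = 36: dV/dt = 405π cm³/s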